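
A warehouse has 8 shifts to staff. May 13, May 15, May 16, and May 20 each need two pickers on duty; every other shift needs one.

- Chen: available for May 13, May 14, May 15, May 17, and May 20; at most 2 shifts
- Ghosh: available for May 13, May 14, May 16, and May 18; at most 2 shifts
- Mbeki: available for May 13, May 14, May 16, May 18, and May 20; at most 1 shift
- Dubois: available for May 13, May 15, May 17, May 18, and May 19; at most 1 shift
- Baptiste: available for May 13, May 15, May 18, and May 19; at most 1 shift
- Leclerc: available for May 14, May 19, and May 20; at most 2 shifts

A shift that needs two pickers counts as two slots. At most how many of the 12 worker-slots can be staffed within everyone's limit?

Total capacity across all pickers is 2+2+1+1+1+2 = 9, and 12 slots are needed, so at most 9 can be filled.
An assignment achieving 9: May 14→Leclerc, May 15→Chen+Dubois, May 16→Ghosh+Mbeki, May 17→Chen, May 18→Ghosh, May 19→Baptiste, May 20→Leclerc.
Loads: Chen 2/2, Ghosh 2/2, Mbeki 1/1, Dubois 1/1, Baptiste 1/1, Leclerc 2/2.

9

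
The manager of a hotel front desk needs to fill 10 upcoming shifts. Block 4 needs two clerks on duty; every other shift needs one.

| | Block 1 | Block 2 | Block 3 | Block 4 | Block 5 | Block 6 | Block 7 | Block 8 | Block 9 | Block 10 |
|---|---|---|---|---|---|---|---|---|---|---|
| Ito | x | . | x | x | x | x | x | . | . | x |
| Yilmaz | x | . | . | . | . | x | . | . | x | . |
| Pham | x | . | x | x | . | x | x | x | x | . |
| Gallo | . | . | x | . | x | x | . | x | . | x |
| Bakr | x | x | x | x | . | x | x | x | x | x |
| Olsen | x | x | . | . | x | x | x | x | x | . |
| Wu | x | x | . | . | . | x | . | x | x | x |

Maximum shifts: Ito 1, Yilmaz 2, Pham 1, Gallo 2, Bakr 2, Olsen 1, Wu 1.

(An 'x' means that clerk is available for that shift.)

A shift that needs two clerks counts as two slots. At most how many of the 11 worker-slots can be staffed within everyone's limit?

Total capacity across all clerks is 1+2+1+2+2+1+1 = 10, and 11 slots are needed, so at most 10 can be filled.
An assignment achieving 10: Block 1→Yilmaz, Block 2→Bakr, Block 3→Gallo, Block 4→Ito+Pham, Block 5→Gallo, Block 7→Bakr, Block 8→Olsen, Block 9→Yilmaz, Block 10→Wu.
Loads: Ito 1/1, Yilmaz 2/2, Pham 1/1, Gallo 2/2, Bakr 2/2, Olsen 1/1, Wu 1/1.

10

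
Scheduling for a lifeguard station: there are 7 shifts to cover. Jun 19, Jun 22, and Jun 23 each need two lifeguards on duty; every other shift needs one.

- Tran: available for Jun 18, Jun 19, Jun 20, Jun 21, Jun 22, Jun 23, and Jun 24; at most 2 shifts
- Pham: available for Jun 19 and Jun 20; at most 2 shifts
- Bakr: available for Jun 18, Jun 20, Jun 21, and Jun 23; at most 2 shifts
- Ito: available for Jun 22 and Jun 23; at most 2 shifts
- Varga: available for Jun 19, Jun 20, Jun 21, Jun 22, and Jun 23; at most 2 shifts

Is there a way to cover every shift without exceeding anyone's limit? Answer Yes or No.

Yes

Jun 24 can only be covered by Tran, so that assignment is forced.
One valid schedule: Jun 18→Tran, Jun 19→Pham+Varga, Jun 20→Pham, Jun 21→Bakr, Jun 22→Ito+Varga, Jun 23→Bakr+Ito, Jun 24→Tran.
Loads: Tran 2/2, Pham 2/2, Bakr 2/2, Ito 2/2, Varga 2/2 — all within limits.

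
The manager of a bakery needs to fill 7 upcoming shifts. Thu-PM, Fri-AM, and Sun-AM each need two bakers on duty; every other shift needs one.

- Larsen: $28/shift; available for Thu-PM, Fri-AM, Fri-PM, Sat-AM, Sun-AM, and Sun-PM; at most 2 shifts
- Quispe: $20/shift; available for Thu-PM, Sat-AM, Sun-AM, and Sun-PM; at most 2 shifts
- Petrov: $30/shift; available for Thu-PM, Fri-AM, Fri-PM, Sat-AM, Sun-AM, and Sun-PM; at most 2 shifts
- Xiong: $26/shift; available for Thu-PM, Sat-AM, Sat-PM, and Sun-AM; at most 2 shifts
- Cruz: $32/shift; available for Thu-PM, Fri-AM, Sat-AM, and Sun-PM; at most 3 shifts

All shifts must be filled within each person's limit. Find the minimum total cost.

$272

Sat-PM can only be covered by Xiong, so that assignment is forced.
Picking the cheapest available baker for each shift independently would cost $244, but that ignores the shift limits.
An optimal schedule: Thu-PM→Xiong+Cruz, Fri-AM→Larsen+Petrov, Fri-PM→Larsen, Sat-AM→Cruz, Sat-PM→Xiong, Sun-AM→Quispe+Petrov, Sun-PM→Quispe.
Total: 26 + 32 + 28 + 30 + 28 + 32 + 26 + 20 + 30 + 20 = $272.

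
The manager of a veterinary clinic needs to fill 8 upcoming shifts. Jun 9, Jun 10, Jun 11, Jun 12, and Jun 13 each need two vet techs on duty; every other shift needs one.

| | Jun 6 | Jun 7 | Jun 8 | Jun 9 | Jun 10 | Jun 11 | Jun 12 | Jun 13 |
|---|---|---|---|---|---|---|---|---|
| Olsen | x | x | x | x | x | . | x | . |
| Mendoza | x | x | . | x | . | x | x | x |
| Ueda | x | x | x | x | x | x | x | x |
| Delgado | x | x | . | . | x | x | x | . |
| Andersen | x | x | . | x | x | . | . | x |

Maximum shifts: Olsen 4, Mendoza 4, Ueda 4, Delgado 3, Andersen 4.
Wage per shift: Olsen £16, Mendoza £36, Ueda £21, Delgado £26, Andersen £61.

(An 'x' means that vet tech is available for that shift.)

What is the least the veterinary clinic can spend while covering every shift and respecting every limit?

£298

Picking the cheapest available vet tech for each shift independently would cost £263, but that ignores the shift limits.
An optimal schedule: Jun 6→Olsen, Jun 7→Olsen, Jun 8→Olsen, Jun 9→Olsen+Ueda, Jun 10→Ueda+Delgado, Jun 11→Ueda+Delgado, Jun 12→Delgado+Mendoza, Jun 13→Ueda+Mendoza.
Total: 16 + 16 + 16 + 16 + 21 + 21 + 26 + 21 + 26 + 26 + 36 + 21 + 36 = £298.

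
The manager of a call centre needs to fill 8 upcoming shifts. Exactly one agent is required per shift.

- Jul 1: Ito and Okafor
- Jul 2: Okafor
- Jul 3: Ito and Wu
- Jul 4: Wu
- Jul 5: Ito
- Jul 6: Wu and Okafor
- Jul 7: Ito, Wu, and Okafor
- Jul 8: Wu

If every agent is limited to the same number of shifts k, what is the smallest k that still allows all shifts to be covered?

3

With 3 agents and 8 worker-slots to fill, someone must work at least ⌈8/3⌉ = 3 shifts, so k ≥ 3.
k = 3 works: Jul 1→Ito, Jul 2→Okafor, Jul 3→Ito, Jul 4→Wu, Jul 5→Ito, Jul 6→Wu, Jul 7→Okafor, Jul 8→Wu.
Loads: Ito 3, Wu 3, Okafor 2 — all ≤ 3.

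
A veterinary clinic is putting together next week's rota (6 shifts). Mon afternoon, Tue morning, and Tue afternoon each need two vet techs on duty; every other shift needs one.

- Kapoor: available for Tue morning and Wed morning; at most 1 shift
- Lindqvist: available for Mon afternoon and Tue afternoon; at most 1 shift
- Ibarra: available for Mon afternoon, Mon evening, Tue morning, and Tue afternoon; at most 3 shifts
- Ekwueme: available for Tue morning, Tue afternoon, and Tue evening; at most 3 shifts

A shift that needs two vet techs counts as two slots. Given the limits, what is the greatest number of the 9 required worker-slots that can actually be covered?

Total capacity across all vet techs is 1+1+3+3 = 8, and 9 slots are needed, so at most 8 can be filled.
An assignment achieving 8: Mon afternoon→Lindqvist+Ibarra, Mon evening→Ibarra, Tue morning→Ibarra+Ekwueme, Tue afternoon→Ekwueme, Tue evening→Ekwueme, Wed morning→Kapoor.
Loads: Kapoor 1/1, Lindqvist 1/1, Ibarra 3/3, Ekwueme 3/3.

8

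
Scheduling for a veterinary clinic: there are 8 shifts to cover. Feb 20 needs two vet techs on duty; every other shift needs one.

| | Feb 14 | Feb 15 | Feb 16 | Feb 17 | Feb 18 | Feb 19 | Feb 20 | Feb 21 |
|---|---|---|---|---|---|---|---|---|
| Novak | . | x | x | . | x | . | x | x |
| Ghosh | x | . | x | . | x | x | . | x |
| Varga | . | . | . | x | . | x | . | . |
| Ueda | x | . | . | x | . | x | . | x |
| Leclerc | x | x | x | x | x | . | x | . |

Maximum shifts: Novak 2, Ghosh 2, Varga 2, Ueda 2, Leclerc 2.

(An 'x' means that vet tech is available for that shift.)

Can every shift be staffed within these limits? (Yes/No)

Yes

Feb 20 can only be covered by Novak and Leclerc, so that assignment is forced.
One valid schedule: Feb 14→Ghosh, Feb 15→Novak, Feb 16→Ghosh, Feb 17→Varga, Feb 18→Leclerc, Feb 19→Varga, Feb 20→Novak+Leclerc, Feb 21→Ueda.
Loads: Novak 2/2, Ghosh 2/2, Varga 2/2, Ueda 1/2, Leclerc 2/2 — all within limits.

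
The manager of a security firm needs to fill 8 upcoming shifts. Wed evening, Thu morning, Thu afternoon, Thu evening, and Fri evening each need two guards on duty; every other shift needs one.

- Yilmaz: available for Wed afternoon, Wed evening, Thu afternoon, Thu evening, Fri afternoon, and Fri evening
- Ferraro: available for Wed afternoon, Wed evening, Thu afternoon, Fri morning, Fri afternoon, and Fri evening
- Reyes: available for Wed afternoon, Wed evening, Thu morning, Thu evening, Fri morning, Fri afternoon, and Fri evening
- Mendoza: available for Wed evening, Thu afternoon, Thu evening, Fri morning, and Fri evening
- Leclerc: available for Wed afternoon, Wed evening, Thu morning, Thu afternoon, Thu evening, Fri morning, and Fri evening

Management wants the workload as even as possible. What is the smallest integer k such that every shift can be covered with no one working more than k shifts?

3

With 5 guards and 13 worker-slots to fill, someone must work at least ⌈13/5⌉ = 3 shifts, so k ≥ 3.
k = 3 works: Wed afternoon→Yilmaz, Wed evening→Ferraro+Reyes, Thu morning→Reyes+Leclerc, Thu afternoon→Yilmaz+Ferraro, Thu evening→Reyes+Mendoza, Fri morning→Ferraro, Fri afternoon→Yilmaz, Fri evening→Mendoza+Leclerc.
Loads: Yilmaz 3, Ferraro 3, Reyes 3, Mendoza 2, Leclerc 2 — all ≤ 3.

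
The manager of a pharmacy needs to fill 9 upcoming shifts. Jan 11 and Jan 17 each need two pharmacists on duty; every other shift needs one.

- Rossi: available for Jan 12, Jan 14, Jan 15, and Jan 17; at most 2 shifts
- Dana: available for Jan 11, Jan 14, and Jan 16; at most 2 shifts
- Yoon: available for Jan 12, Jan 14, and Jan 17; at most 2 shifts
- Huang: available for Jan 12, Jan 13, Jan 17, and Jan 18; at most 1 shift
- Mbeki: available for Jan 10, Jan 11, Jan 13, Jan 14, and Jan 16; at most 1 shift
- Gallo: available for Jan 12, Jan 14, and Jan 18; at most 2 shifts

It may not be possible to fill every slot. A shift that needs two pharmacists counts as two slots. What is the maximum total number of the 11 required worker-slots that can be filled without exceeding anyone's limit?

Total capacity across all pharmacists is 2+2+2+1+1+2 = 10, and 11 slots are needed, so at most 10 can be filled.
An assignment achieving 10: Jan 10→Mbeki, Jan 11→Dana, Jan 12→Yoon, Jan 13→Huang, Jan 14→Gallo, Jan 15→Rossi, Jan 16→Dana, Jan 17→Rossi+Yoon, Jan 18→Gallo.
Loads: Rossi 2/2, Dana 2/2, Yoon 2/2, Huang 1/1, Mbeki 1/1, Gallo 2/2.

10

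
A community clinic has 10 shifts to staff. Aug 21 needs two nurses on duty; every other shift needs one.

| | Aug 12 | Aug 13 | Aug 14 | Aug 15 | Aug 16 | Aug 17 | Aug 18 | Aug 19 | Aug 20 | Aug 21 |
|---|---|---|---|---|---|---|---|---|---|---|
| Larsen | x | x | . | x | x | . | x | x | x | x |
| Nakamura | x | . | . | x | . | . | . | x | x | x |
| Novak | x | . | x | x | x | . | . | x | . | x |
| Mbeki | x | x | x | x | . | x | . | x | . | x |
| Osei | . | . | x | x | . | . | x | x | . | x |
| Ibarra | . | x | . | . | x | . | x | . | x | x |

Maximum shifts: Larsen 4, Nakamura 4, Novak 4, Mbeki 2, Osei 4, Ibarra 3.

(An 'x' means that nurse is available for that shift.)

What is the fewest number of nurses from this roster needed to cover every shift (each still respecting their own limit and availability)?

4

11 slots to fill and no one can take more than 4, so at least ⌈11/4⌉ = 3 nurses are needed.
No set of 3 nurses can cover every shift (each such set leaves at least one shift with no one available or exceeds a cap).
Larsen, Nakamura, Novak, and Mbeki alone can cover everything: Aug 12→Nakamura, Aug 13→Larsen, Aug 14→Novak, Aug 15→Nakamura, Aug 16→Larsen, Aug 17→Mbeki, Aug 18→Larsen, Aug 19→Nakamura, Aug 20→Larsen, Aug 21→Nakamura+Novak.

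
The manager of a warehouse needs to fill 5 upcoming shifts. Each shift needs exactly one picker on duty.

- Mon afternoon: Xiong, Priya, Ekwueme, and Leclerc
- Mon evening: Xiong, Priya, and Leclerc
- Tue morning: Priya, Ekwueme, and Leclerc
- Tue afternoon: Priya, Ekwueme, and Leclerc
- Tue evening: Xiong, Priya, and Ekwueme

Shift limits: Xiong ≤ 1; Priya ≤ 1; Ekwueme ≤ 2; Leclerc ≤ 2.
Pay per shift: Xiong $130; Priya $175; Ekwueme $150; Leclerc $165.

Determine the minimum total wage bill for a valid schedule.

Picking the cheapest available picker for each shift independently would cost $690, but that ignores the shift limits.
An optimal schedule: Mon afternoon→Leclerc, Mon evening→Xiong, Tue morning→Ekwueme, Tue afternoon→Leclerc, Tue evening→Ekwueme.
Total: 165 + 130 + 150 + 165 + 150 = $760.

$760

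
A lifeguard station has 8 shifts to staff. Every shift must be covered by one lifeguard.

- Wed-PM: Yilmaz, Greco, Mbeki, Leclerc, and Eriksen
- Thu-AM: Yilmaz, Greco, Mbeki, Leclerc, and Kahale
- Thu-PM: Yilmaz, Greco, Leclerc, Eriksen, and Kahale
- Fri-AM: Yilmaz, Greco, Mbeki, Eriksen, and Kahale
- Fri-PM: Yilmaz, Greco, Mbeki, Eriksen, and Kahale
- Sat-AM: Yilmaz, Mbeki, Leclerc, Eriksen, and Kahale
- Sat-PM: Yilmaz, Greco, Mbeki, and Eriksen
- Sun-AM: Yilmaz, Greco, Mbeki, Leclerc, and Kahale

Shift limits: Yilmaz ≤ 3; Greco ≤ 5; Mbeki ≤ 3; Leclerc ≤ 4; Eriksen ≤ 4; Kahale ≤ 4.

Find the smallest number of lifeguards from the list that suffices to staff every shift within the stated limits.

2

8 slots to fill and no one can take more than 5, so at least ⌈8/5⌉ = 2 lifeguards are needed.
Yilmaz and Greco alone can cover everything: Wed-PM→Yilmaz, Thu-AM→Yilmaz, Thu-PM→Greco, Fri-AM→Greco, Fri-PM→Greco, Sat-AM→Yilmaz, Sat-PM→Greco, Sun-AM→Greco.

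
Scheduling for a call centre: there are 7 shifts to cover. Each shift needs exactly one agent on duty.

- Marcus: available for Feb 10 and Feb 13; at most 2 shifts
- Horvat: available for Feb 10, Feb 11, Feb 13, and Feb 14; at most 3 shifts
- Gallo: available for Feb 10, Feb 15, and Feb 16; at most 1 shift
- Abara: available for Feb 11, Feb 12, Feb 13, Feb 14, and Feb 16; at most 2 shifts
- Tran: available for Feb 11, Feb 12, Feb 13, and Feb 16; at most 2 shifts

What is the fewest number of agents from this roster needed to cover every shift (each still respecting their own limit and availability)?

7 slots to fill and no one can take more than 3, so at least ⌈7/3⌉ = 3 agents are needed.
No set of 3 agents can cover every shift (each such set leaves at least one shift with no one available or exceeds a cap).
Marcus, Horvat, Gallo, and Abara alone can cover everything: Feb 10→Marcus, Feb 11→Horvat, Feb 12→Abara, Feb 13→Marcus, Feb 14→Horvat, Feb 15→Gallo, Feb 16→Abara.

4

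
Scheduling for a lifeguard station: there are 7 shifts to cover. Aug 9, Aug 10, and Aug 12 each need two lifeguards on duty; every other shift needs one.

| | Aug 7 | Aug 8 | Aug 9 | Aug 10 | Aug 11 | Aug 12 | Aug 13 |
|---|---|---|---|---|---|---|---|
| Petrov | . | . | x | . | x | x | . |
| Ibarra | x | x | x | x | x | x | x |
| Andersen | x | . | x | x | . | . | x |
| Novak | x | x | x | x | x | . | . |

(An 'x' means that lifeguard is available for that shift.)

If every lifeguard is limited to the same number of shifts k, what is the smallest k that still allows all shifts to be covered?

3

With 4 lifeguards and 10 worker-slots to fill, someone must work at least ⌈10/4⌉ = 3 shifts, so k ≥ 3.
k = 3 works: Aug 7→Andersen, Aug 8→Ibarra, Aug 9→Petrov+Andersen, Aug 10→Andersen+Novak, Aug 11→Petrov, Aug 12→Petrov+Ibarra, Aug 13→Ibarra.
Loads: Petrov 3, Ibarra 3, Andersen 3, Novak 1 — all ≤ 3.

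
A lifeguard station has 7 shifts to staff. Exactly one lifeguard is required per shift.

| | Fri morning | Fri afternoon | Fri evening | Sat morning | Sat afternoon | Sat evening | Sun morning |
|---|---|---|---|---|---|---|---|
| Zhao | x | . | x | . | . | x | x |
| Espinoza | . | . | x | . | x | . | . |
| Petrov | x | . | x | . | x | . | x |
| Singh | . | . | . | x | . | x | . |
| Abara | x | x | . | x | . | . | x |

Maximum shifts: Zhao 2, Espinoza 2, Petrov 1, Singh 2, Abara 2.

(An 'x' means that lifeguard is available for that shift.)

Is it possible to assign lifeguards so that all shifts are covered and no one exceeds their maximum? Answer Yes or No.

Yes

Fri afternoon can only be covered by Abara, so that assignment is forced.
One valid schedule: Fri morning→Zhao, Fri afternoon→Abara, Fri evening→Espinoza, Sat morning→Singh, Sat afternoon→Espinoza, Sat evening→Zhao, Sun morning→Petrov.
Loads: Zhao 2/2, Espinoza 2/2, Petrov 1/1, Singh 1/2, Abara 1/2 — all within limits.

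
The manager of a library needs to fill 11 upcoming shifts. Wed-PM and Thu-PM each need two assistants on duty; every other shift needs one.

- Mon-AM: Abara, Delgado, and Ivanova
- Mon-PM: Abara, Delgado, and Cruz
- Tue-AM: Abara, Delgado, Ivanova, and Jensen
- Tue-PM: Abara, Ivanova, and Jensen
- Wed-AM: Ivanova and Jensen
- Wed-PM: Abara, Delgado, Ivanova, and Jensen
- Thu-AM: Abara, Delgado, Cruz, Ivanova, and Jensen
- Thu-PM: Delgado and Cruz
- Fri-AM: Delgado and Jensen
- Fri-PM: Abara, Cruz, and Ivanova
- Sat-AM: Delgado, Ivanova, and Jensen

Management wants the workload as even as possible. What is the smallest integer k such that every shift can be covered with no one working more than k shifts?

With 5 assistants and 13 worker-slots to fill, someone must work at least ⌈13/5⌉ = 3 shifts, so k ≥ 3.
k = 3 works: Mon-AM→Abara, Mon-PM→Abara, Tue-AM→Ivanova, Tue-PM→Abara, Wed-AM→Ivanova, Wed-PM→Ivanova+Jensen, Thu-AM→Cruz, Thu-PM→Delgado+Cruz, Fri-AM→Delgado, Fri-PM→Cruz, Sat-AM→Delgado.
Loads: Abara 3, Delgado 3, Cruz 3, Ivanova 3, Jensen 1 — all ≤ 3.

3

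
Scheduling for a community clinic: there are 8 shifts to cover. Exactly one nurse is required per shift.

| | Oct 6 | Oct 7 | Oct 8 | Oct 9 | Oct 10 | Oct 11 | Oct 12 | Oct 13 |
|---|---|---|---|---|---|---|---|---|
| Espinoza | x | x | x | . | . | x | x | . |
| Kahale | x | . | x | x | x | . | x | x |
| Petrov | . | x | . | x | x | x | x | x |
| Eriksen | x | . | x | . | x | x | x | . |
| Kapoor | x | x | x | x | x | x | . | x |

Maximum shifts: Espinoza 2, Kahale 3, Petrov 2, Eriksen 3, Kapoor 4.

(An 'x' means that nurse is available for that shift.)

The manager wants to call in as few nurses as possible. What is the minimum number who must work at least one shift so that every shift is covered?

3

8 slots to fill and no one can take more than 4, so at least ⌈8/4⌉ = 2 nurses are needed.
Any 2 nurses together have capacity at most 4+3 = 7 < 8 slots, so 2 can never suffice.
Espinoza, Kahale, and Eriksen alone can cover everything: Oct 6→Eriksen, Oct 7→Espinoza, Oct 8→Eriksen, Oct 9→Kahale, Oct 10→Kahale, Oct 11→Espinoza, Oct 12→Eriksen, Oct 13→Kahale.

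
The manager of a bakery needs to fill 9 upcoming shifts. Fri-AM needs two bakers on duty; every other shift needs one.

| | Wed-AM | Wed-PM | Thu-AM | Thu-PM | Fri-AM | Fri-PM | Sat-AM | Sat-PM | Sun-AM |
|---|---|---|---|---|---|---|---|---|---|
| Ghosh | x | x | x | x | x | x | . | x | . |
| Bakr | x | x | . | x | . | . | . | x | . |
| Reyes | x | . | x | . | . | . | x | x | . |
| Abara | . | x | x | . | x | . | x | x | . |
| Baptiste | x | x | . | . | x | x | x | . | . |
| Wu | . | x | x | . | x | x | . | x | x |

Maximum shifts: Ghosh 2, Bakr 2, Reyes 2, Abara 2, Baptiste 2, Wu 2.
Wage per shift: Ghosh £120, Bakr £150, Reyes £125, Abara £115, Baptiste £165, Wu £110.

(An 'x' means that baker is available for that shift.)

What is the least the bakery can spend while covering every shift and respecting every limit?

£1240

Sun-AM can only be covered by Wu, so that assignment is forced.
Picking the cheapest available baker for each shift independently would cost £1130, but that ignores the shift limits.
An optimal schedule: Wed-AM→Reyes, Wed-PM→Bakr, Thu-AM→Reyes, Thu-PM→Ghosh, Fri-AM→Abara+Ghosh, Fri-PM→Wu, Sat-AM→Abara, Sat-PM→Bakr, Sun-AM→Wu.
Total: 125 + 150 + 125 + 120 + 115 + 120 + 110 + 115 + 150 + 110 = £1240.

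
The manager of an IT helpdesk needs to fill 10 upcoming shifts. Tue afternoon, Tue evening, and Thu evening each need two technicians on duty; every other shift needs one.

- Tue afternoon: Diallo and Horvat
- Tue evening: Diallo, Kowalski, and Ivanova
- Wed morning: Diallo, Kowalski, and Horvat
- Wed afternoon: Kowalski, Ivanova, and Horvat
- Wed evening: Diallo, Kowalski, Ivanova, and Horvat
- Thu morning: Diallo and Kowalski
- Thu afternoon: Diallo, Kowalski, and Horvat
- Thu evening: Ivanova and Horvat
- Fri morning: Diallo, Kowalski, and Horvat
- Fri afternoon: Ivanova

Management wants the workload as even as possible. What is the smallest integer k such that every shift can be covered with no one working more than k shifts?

4

With 4 technicians and 13 worker-slots to fill, someone must work at least ⌈13/4⌉ = 4 shifts, so k ≥ 4.
k = 4 works: Tue afternoon→Diallo+Horvat, Tue evening→Diallo+Kowalski, Wed morning→Diallo, Wed afternoon→Kowalski, Wed evening→Ivanova, Thu morning→Diallo, Thu afternoon→Kowalski, Thu evening→Ivanova+Horvat, Fri morning→Kowalski, Fri afternoon→Ivanova.
Loads: Diallo 4, Kowalski 4, Ivanova 3, Horvat 2 — all ≤ 4.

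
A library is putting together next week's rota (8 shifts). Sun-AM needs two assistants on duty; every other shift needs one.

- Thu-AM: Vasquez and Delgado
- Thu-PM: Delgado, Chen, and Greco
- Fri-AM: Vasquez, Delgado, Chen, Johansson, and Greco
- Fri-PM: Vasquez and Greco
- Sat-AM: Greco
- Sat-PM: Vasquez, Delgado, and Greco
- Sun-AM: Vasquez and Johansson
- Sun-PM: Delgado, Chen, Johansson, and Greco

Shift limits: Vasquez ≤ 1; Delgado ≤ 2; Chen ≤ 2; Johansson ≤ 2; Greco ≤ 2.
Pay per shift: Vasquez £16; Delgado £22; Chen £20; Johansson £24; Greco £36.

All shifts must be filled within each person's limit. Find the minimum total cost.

£220

Sat-AM can only be covered by Greco, so that assignment is forced.
Sun-AM can only be covered by Vasquez and Johansson, so that assignment is forced.
Picking the cheapest available assistant for each shift independently would cost £180, but that ignores the shift limits.
An optimal schedule: Thu-AM→Delgado, Thu-PM→Chen, Fri-AM→Johansson, Fri-PM→Greco, Sat-AM→Greco, Sat-PM→Delgado, Sun-AM→Vasquez+Johansson, Sun-PM→Chen.
Total: 22 + 20 + 24 + 36 + 36 + 22 + 16 + 24 + 20 = £220.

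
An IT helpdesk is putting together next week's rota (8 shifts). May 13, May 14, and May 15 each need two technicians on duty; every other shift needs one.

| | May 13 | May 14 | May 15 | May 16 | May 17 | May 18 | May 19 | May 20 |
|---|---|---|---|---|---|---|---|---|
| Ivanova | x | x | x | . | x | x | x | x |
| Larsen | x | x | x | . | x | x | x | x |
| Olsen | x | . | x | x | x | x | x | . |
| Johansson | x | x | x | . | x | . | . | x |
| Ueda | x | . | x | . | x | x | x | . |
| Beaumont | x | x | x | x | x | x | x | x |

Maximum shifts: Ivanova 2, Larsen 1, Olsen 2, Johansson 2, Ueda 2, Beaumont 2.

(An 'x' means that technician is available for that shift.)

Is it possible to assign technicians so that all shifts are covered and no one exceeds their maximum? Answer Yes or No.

Yes

One valid schedule: May 13→Johansson+Ueda, May 14→Johansson+Beaumont, May 15→Ueda+Beaumont, May 16→Olsen, May 17→Olsen, May 18→Ivanova, May 19→Larsen, May 20→Ivanova.
Loads: Ivanova 2/2, Larsen 1/1, Olsen 2/2, Johansson 2/2, Ueda 2/2, Beaumont 2/2 — all within limits.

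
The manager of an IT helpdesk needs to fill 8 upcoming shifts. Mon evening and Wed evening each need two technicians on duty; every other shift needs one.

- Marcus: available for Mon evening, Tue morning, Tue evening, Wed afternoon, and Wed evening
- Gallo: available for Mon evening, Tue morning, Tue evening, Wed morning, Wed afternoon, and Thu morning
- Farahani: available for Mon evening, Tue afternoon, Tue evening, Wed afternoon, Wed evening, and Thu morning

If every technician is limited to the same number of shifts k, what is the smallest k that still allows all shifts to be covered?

4

With 3 technicians and 10 worker-slots to fill, someone must work at least ⌈10/3⌉ = 4 shifts, so k ≥ 4.
k = 4 works: Mon evening→Marcus+Gallo, Tue morning→Marcus, Tue afternoon→Farahani, Tue evening→Marcus, Wed morning→Gallo, Wed afternoon→Gallo, Wed evening→Marcus+Farahani, Thu morning→Gallo.
Loads: Marcus 4, Gallo 4, Farahani 2 — all ≤ 4.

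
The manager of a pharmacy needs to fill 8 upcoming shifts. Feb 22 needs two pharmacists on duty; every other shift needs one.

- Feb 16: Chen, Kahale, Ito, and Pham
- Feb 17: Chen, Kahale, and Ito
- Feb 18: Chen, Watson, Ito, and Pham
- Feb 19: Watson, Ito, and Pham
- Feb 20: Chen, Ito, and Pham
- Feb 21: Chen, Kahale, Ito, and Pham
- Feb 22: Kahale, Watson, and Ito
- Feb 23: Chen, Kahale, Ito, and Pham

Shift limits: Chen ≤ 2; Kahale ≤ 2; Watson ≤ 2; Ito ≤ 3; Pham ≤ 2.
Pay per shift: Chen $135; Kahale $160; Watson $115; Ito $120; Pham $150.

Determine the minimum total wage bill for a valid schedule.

Picking the cheapest available pharmacist for each shift independently would cost $1065, but that ignores the shift limits.
An optimal schedule: Feb 16→Chen, Feb 17→Ito, Feb 18→Chen, Feb 19→Watson, Feb 20→Ito, Feb 21→Pham, Feb 22→Watson+Ito, Feb 23→Pham.
Total: 135 + 120 + 135 + 115 + 120 + 150 + 115 + 120 + 150 = $1160.

$1160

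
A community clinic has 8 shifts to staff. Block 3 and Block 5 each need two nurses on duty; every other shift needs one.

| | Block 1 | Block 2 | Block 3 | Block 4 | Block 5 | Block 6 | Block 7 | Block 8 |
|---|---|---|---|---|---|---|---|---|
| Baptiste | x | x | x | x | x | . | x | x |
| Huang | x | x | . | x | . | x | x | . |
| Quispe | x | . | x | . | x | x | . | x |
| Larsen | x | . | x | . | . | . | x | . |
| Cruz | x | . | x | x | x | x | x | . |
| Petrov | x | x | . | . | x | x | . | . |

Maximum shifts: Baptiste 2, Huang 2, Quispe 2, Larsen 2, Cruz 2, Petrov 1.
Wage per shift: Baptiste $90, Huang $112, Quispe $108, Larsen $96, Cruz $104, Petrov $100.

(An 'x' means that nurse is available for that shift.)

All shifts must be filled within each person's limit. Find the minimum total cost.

Picking the cheapest available nurse for each shift independently would cost $926, but that ignores the shift limits.
An optimal schedule: Block 1→Huang, Block 2→Baptiste, Block 3→Larsen+Quispe, Block 4→Cruz, Block 5→Cruz+Quispe, Block 6→Petrov, Block 7→Larsen, Block 8→Baptiste.
Total: 112 + 90 + 96 + 108 + 104 + 104 + 108 + 100 + 96 + 90 = $1008.

$1008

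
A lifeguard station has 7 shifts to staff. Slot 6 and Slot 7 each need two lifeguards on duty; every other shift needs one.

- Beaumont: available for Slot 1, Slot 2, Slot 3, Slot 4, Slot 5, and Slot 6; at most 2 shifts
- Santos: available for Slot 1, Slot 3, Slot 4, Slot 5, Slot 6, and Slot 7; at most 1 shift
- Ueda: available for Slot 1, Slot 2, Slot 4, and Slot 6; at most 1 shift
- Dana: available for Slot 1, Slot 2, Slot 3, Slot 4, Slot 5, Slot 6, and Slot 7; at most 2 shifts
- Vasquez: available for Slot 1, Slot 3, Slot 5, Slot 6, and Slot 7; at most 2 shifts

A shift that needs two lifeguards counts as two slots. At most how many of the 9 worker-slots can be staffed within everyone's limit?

8

Total capacity across all lifeguards is 2+1+1+2+2 = 8, and 9 slots are needed, so at most 8 can be filled.
An assignment achieving 8: Slot 1→Vasquez, Slot 2→Beaumont, Slot 3→Beaumont, Slot 4→Ueda, Slot 5→Dana, Slot 6→Vasquez, Slot 7→Santos+Dana.
Loads: Beaumont 2/2, Santos 1/1, Ueda 1/1, Dana 2/2, Vasquez 2/2.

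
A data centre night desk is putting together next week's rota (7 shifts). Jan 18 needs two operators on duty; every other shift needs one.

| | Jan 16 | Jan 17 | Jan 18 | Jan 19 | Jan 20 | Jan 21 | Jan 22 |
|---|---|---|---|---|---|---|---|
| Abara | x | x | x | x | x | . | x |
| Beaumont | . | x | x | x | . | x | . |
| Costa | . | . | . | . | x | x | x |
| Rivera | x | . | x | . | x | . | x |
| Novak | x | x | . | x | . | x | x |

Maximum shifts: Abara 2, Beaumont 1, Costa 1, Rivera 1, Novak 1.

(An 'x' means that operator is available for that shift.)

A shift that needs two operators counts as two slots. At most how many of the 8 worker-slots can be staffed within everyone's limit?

Total capacity across all operators is 2+1+1+1+1 = 6, and 8 slots are needed, so at most 6 can be filled.
An assignment achieving 6: Jan 16→Abara, Jan 17→Abara, Jan 18→Beaumont+Rivera, Jan 19→Novak, Jan 20→Costa.
Loads: Abara 2/2, Beaumont 1/1, Costa 1/1, Rivera 1/1, Novak 1/1.

6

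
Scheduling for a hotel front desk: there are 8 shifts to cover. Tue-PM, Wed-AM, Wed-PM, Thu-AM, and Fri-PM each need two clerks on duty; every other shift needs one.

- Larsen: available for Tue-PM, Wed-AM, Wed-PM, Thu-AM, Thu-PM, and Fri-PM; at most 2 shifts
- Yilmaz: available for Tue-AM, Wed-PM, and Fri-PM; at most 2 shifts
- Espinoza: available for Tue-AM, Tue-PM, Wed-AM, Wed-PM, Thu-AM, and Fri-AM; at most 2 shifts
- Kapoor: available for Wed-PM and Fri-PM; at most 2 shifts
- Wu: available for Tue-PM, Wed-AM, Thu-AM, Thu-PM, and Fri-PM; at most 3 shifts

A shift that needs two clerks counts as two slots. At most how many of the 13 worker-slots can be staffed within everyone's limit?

Total capacity across all clerks is 2+2+2+2+3 = 11, and 13 slots are needed, so at most 11 can be filled.
An assignment achieving 11: Tue-AM→Yilmaz, Tue-PM→Larsen+Espinoza, Wed-AM→Wu, Wed-PM→Yilmaz+Kapoor, Thu-AM→Wu, Thu-PM→Larsen, Fri-AM→Espinoza, Fri-PM→Kapoor+Wu.
Loads: Larsen 2/2, Yilmaz 2/2, Espinoza 2/2, Kapoor 2/2, Wu 3/3.

11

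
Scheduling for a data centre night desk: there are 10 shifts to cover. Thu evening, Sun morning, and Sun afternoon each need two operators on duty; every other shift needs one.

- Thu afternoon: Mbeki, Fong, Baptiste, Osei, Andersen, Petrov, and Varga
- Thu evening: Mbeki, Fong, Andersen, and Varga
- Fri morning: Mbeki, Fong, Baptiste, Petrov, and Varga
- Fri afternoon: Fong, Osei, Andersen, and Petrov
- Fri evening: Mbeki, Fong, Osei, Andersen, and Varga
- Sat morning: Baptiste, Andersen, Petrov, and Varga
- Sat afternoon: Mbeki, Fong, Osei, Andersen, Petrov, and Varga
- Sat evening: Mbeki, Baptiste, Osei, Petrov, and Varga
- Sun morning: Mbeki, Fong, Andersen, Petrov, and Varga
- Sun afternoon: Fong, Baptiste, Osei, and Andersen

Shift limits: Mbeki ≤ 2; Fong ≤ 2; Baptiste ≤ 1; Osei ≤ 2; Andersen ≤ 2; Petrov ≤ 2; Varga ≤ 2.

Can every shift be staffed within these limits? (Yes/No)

One valid schedule: Thu afternoon→Varga, Thu evening→Fong+Andersen, Fri morning→Mbeki, Fri afternoon→Fong, Fri evening→Mbeki, Sat morning→Baptiste, Sat afternoon→Petrov, Sat evening→Osei, Sun morning→Petrov+Varga, Sun afternoon→Osei+Andersen.
Loads: Mbeki 2/2, Fong 2/2, Baptiste 1/1, Osei 2/2, Andersen 2/2, Petrov 2/2, Varga 2/2 — all within limits.

Yes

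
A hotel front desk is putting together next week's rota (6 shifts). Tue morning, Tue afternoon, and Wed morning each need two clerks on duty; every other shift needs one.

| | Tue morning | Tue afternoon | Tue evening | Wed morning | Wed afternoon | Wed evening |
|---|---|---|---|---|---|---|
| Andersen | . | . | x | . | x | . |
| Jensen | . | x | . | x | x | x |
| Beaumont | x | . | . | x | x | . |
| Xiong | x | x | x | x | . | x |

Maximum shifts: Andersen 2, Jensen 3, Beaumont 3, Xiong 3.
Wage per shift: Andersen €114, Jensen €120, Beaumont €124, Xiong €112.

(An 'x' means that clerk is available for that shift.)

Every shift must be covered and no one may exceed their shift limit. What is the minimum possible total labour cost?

€1048

Tue morning can only be covered by Beaumont and Xiong, so that assignment is forced.
Tue afternoon can only be covered by Jensen and Xiong, so that assignment is forced.
Picking the cheapest available clerk for each shift independently would cost €1038, but that ignores the shift limits.
An optimal schedule: Tue morning→Xiong+Beaumont, Tue afternoon→Xiong+Jensen, Tue evening→Andersen, Wed morning→Xiong+Jensen, Wed afternoon→Andersen, Wed evening→Jensen.
Total: 112 + 124 + 112 + 120 + 114 + 112 + 120 + 114 + 120 = €1048.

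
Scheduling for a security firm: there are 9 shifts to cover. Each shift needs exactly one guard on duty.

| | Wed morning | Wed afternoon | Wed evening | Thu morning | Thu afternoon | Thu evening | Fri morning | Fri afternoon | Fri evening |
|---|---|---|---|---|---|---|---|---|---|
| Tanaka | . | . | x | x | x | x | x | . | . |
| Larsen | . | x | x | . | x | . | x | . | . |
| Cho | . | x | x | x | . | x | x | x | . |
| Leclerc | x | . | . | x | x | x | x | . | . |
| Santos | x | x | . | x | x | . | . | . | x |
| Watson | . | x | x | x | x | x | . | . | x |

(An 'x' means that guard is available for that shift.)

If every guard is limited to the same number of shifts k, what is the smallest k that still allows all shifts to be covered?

With 6 guards and 9 worker-slots to fill, someone must work at least ⌈9/6⌉ = 2 shifts, so k ≥ 2.
k = 2 works: Wed morning→Leclerc, Wed afternoon→Larsen, Wed evening→Tanaka, Thu morning→Cho, Thu afternoon→Leclerc, Thu evening→Tanaka, Fri morning→Larsen, Fri afternoon→Cho, Fri evening→Santos.
Loads: Tanaka 2, Larsen 2, Cho 2, Leclerc 2, Santos 1, Watson 0 — all ≤ 2.

2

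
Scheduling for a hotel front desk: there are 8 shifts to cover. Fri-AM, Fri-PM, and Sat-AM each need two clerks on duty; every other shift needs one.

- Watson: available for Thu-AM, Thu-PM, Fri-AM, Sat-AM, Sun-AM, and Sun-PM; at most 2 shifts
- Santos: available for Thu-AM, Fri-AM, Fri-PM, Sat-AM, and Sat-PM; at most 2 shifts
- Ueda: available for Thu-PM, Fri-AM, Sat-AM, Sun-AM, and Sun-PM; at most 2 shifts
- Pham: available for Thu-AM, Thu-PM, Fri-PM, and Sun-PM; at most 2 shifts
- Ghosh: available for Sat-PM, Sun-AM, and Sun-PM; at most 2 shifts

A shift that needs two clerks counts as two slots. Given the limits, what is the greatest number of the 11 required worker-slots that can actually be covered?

Total capacity across all clerks is 2+2+2+2+2 = 10, and 11 slots are needed, so at most 10 can be filled.
An assignment achieving 10: Thu-AM→Watson, Thu-PM→Pham, Fri-AM→Watson+Ueda, Fri-PM→Santos+Pham, Sat-AM→Ueda, Sat-PM→Santos, Sun-AM→Ghosh, Sun-PM→Ghosh.
Loads: Watson 2/2, Santos 2/2, Ueda 2/2, Pham 2/2, Ghosh 2/2.

10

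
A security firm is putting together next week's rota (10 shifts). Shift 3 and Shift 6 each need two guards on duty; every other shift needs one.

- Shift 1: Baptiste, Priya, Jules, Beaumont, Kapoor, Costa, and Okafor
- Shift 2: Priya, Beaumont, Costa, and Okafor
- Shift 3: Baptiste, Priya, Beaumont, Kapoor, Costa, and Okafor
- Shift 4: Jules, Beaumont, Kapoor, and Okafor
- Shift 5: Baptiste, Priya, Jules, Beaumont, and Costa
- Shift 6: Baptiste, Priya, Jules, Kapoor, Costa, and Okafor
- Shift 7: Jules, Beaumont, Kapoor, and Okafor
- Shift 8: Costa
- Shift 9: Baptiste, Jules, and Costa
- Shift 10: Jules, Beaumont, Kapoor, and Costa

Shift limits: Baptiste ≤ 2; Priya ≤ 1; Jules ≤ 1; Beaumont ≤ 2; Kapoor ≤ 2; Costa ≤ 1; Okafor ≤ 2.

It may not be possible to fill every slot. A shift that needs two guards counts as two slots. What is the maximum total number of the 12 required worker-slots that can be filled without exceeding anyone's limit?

Total capacity across all guards is 2+1+1+2+2+1+2 = 11, and 12 slots are needed, so at most 11 can be filled.
An assignment achieving 11: Shift 2→Priya, Shift 3→Kapoor+Okafor, Shift 4→Jules, Shift 5→Baptiste, Shift 6→Kapoor+Okafor, Shift 7→Beaumont, Shift 8→Costa, Shift 9→Baptiste, Shift 10→Beaumont.
Loads: Baptiste 2/2, Priya 1/1, Jules 1/1, Beaumont 2/2, Kapoor 2/2, Costa 1/1, Okafor 2/2.

11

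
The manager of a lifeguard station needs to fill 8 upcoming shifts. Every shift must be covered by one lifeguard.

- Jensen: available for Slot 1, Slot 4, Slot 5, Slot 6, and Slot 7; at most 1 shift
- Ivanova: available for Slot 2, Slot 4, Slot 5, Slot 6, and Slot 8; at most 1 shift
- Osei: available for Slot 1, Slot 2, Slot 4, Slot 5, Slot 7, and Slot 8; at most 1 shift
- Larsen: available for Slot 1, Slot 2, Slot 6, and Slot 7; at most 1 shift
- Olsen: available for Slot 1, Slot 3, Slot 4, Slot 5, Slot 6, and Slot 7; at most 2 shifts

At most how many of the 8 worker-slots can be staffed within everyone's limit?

6

Total capacity across all lifeguards is 1+1+1+1+2 = 6, and 8 slots are needed, so at most 6 can be filled.
An assignment achieving 6: Slot 1→Jensen, Slot 2→Osei, Slot 3→Olsen, Slot 4→Olsen, Slot 6→Larsen, Slot 8→Ivanova.
Loads: Jensen 1/1, Ivanova 1/1, Osei 1/1, Larsen 1/1, Olsen 2/2.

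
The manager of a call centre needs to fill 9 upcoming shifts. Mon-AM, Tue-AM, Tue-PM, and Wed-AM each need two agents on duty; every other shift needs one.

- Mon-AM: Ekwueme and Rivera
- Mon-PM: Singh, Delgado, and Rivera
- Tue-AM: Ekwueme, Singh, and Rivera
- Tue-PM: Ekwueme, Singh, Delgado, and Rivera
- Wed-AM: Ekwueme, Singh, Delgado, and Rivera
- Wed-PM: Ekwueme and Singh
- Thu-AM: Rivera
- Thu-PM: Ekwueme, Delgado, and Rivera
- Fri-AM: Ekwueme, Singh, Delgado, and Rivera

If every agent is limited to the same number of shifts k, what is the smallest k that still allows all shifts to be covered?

With 4 agents and 13 worker-slots to fill, someone must work at least ⌈13/4⌉ = 4 shifts, so k ≥ 4.
k = 4 works: Mon-AM→Ekwueme+Rivera, Mon-PM→Singh, Tue-AM→Ekwueme+Singh, Tue-PM→Singh+Delgado, Wed-AM→Delgado+Rivera, Wed-PM→Ekwueme, Thu-AM→Rivera, Thu-PM→Ekwueme, Fri-AM→Singh.
Loads: Ekwueme 4, Singh 4, Delgado 2, Rivera 3 — all ≤ 4.

4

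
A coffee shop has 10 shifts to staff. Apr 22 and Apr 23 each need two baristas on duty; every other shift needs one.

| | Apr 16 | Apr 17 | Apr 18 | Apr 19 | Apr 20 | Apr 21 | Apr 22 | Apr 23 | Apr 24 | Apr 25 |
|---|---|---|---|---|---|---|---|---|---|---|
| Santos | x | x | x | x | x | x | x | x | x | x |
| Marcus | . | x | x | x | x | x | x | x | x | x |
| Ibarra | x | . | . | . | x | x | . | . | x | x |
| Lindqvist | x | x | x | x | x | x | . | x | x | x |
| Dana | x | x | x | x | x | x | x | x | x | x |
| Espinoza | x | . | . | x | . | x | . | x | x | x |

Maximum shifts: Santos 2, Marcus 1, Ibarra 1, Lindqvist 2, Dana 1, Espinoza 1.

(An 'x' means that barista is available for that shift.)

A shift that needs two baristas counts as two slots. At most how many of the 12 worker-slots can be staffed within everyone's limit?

8

Total capacity across all baristas is 2+1+1+2+1+1 = 8, and 12 slots are needed, so at most 8 can be filled.
An assignment achieving 8: Apr 16→Ibarra, Apr 17→Santos, Apr 18→Lindqvist, Apr 19→Lindqvist, Apr 20→Dana, Apr 22→Santos+Marcus, Apr 23→Espinoza.
Loads: Santos 2/2, Marcus 1/1, Ibarra 1/1, Lindqvist 2/2, Dana 1/1, Espinoza 1/1.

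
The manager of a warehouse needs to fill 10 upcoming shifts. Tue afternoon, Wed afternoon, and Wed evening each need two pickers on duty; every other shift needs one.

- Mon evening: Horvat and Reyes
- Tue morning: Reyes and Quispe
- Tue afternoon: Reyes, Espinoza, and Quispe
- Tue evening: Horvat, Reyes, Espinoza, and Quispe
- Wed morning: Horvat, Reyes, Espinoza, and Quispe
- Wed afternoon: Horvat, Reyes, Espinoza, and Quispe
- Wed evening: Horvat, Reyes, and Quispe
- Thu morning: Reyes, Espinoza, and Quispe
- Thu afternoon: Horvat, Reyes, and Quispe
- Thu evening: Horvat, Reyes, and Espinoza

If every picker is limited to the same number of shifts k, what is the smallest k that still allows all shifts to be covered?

4

With 4 pickers and 13 worker-slots to fill, someone must work at least ⌈13/4⌉ = 4 shifts, so k ≥ 4.
k = 4 works: Mon evening→Horvat, Tue morning→Reyes, Tue afternoon→Reyes+Espinoza, Tue evening→Espinoza, Wed morning→Espinoza, Wed afternoon→Espinoza+Quispe, Wed evening→Horvat+Reyes, Thu morning→Reyes, Thu afternoon→Horvat, Thu evening→Horvat.
Loads: Horvat 4, Reyes 4, Espinoza 4, Quispe 1 — all ≤ 4.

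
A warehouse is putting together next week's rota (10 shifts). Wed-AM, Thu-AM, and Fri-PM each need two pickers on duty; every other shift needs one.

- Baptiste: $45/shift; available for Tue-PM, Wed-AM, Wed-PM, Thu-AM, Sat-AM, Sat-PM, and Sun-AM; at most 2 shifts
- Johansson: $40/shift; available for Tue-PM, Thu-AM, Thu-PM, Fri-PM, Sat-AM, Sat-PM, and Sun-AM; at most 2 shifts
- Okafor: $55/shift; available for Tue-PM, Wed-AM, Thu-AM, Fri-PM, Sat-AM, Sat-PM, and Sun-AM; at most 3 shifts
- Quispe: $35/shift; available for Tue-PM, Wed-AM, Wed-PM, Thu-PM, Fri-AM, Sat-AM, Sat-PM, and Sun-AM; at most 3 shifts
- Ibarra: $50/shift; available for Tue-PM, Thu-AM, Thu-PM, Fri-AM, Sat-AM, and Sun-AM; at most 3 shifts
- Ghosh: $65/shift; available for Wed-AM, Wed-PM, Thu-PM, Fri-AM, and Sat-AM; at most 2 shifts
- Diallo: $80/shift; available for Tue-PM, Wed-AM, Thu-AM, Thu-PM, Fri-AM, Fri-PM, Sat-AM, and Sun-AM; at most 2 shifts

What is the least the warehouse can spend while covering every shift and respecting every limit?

$590

Picking the cheapest available picker for each shift independently would cost $505, but that ignores the shift limits.
An optimal schedule: Tue-PM→Baptiste, Wed-AM→Baptiste+Okafor, Wed-PM→Quispe, Thu-AM→Ibarra+Okafor, Thu-PM→Johansson, Fri-AM→Quispe, Fri-PM→Johansson+Okafor, Sat-AM→Ibarra, Sat-PM→Quispe, Sun-AM→Ibarra.
Total: 45 + 45 + 55 + 35 + 50 + 55 + 40 + 35 + 40 + 55 + 50 + 35 + 50 = $590.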